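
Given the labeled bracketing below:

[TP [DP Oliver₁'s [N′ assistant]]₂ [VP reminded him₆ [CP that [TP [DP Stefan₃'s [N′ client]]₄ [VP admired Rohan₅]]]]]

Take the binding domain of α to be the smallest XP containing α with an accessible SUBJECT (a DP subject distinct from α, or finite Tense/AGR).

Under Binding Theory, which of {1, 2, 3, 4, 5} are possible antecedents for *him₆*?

{1}

*him* is a pronoun, so Principle B applies: it must be free in its binding domain.
Binding domain of *him₆*: the matrix TP, whose subject is [Oliver₁'s assistant]₂.
*Oliver₁* and the pronoun do not c-command one another → neither Principle B nor Principle C is at stake; coindexation permitted.
*[Oliver₁'s assistant]₂* c-commands the pronoun within its binding domain → coindexation would violate Principle B.
*Stefan₃*: the pronoun c-commands this R-expression → coindexation would violate Principle C on *Stefan₃*.
*[Stefan₃'s client]₄*: the pronoun c-commands this R-expression → coindexation would violate Principle C on *[Stefan₃'s client]₄*.
*Rohan₅*: the pronoun c-commands this R-expression → coindexation would violate Principle C on *Rohan₅*.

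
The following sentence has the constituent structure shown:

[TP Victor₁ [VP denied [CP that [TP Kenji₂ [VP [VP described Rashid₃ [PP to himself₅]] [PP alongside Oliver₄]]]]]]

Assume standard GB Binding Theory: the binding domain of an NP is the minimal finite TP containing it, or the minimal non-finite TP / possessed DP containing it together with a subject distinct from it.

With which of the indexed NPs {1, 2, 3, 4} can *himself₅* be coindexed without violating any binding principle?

{2, 3}

*himself* is an anaphor, so Principle A applies: it must be bound in its binding domain.
Binding domain of *himself₅*: the embedded TP, whose subject is Kenji₂.
*Victor₁* c-commands the anaphor but is outside its binding domain → cannot satisfy Principle A.
*Kenji₂* c-commands the anaphor within its binding domain → licit binder.
*Rashid₃* c-commands the anaphor within its binding domain → licit binder.
*Oliver₄* does not c-command the anaphor → cannot bind it.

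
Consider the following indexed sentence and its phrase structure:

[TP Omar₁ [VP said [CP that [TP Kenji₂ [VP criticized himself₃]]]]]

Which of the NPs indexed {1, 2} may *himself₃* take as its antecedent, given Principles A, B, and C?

*himself* is an anaphor, so Principle A applies: it must be bound in its binding domain.
Binding domain of *himself₃*: the embedded TP, whose subject is Kenji₂.
*Omar₁* c-commands the anaphor but is outside its binding domain → cannot satisfy Principle A.
*Kenji₂* c-commands the anaphor within its binding domain → licit binder.

{2}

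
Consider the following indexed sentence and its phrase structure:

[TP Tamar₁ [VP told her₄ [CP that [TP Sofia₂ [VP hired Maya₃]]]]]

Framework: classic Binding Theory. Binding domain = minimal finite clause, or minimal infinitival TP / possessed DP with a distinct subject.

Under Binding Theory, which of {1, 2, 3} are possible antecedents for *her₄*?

*her* is a pronoun, so Principle B applies: it must be free in its binding domain.
Binding domain of *her₄*: the matrix TP, whose subject is Tamar₁.
*Tamar₁* c-commands the pronoun within its binding domain → coindexation would violate Principle B.
*Sofia₂*: the pronoun c-commands this R-expression → coindexation would violate Principle C on *Sofia₂*.
*Maya₃*: the pronoun c-commands this R-expression → coindexation would violate Principle C on *Maya₃*.

none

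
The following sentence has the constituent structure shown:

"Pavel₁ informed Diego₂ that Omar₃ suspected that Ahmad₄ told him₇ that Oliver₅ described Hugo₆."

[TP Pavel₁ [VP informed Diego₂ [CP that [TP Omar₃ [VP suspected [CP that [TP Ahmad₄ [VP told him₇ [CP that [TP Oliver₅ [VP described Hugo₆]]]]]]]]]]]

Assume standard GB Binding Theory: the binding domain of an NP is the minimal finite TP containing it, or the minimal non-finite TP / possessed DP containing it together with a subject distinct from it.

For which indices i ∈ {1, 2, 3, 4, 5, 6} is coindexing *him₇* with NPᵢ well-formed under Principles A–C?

{1, 2, 3}

*him* is a pronoun, so Principle B applies: it must be free in its binding domain.
Binding domain of *him₇*: the embedded TP, whose subject is Ahmad₄.
*Pavel₁* c-commands the pronoun but from outside its binding domain, and is not c-commanded by it → coindexation permitted.
*Diego₂* c-commands the pronoun but from outside its binding domain, and is not c-commanded by it → coindexation permitted.
*Omar₃* c-commands the pronoun but from outside its binding domain, and is not c-commanded by it → coindexation permitted.
*Ahmad₄* c-commands the pronoun within its binding domain → coindexation would violate Principle B.
*Oliver₅*: the pronoun c-commands this R-expression → coindexation would violate Principle C on *Oliver₅*.
*Hugo₆*: the pronoun c-commands this R-expression → coindexation would violate Principle C on *Hugo₆*.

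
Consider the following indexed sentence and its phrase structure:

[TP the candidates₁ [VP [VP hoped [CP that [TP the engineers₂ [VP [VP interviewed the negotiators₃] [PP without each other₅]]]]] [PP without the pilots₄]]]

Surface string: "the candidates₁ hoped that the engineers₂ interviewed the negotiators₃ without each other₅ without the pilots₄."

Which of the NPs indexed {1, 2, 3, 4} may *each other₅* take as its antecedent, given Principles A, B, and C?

*each other* is an anaphor, so Principle A applies: it must be bound in its binding domain.
Binding domain of *each other₅*: the embedded TP, whose subject is the engineers₂.
*the candidates₁* c-commands the anaphor but is outside its binding domain → cannot satisfy Principle A.
*the engineers₂* c-commands the anaphor within its binding domain → licit binder.
*the negotiators₃* does not c-command the anaphor → cannot bind it.
*the pilots₄* does not c-command the anaphor → cannot bind it.

{2}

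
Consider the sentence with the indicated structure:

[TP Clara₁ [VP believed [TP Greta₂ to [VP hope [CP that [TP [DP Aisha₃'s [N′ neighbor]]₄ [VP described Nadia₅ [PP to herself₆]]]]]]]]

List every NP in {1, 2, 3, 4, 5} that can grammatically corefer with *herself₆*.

*herself* is an anaphor, so Principle A applies: it must be bound in its binding domain.
Binding domain of *herself₆*: the embedded TP, whose subject is [Aisha₃'s neighbor]₄.
*Clara₁* c-commands the anaphor but is outside its binding domain → cannot satisfy Principle A.
*Greta₂* c-commands the anaphor but is outside its binding domain → cannot satisfy Principle A.
*Aisha₃* does not c-command the anaphor → cannot bind it.
*[Aisha₃'s neighbor]₄* c-commands the anaphor within its binding domain → licit binder.
*Nadia₅* c-commands the anaphor within its binding domain → licit binder.

{4, 5}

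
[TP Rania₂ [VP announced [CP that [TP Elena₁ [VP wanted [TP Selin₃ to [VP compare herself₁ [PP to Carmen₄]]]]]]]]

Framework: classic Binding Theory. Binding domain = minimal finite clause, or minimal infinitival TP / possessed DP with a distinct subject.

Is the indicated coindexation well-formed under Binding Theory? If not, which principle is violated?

The two coindexed NPs are *Elena₁* and *herself₁*.
*herself₁* is an anaphor. Principle A requires it to be bound within its binding domain — the embedded TP, whose subject is Selin₃.
Within that domain it is c-commanded by *Selin₃*, which does not share its index.
*Elena₁* does c-command the anaphor, but from outside its binding domain.
The anaphor is unbound in its domain → Principle A violation.

Principle A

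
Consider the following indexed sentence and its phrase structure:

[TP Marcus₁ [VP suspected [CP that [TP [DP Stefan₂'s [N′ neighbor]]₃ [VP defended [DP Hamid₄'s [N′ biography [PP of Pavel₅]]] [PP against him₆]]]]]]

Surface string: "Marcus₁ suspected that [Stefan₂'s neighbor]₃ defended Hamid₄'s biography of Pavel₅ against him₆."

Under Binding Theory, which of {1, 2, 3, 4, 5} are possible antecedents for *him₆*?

*him* is a pronoun, so Principle B applies: it must be free in its binding domain.
Binding domain of *him₆*: the embedded TP, whose subject is [Stefan₂'s neighbor]₃.
*Marcus₁* c-commands the pronoun but from outside its binding domain, and is not c-commanded by it → coindexation permitted.
*Stefan₂* and the pronoun do not c-command one another → neither Principle B nor Principle C is at stake; coindexation permitted.
*[Stefan₂'s neighbor]₃* c-commands the pronoun within its binding domain → coindexation would violate Principle B.
*Hamid₄* and the pronoun do not c-command one another → neither Principle B nor Principle C is at stake; coindexation permitted.
*Pavel₅* and the pronoun do not c-command one another → neither Principle B nor Principle C is at stake; coindexation permitted.

{1, 2, 4, 5}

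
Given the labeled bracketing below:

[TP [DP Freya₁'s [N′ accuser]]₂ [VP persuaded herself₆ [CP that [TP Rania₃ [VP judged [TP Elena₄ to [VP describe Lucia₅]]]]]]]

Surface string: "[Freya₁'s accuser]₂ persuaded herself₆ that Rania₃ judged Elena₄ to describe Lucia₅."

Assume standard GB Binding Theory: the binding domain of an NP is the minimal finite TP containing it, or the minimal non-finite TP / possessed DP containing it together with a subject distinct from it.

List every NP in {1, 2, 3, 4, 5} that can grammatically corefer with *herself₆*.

{2}

*herself* is an anaphor, so Principle A applies: it must be bound in its binding domain.
Binding domain of *herself₆*: the matrix TP, whose subject is [Freya₁'s accuser]₂.
*Freya₁* does not c-command the anaphor → cannot bind it.
*[Freya₁'s accuser]₂* c-commands the anaphor within its binding domain → licit binder.
*Rania₃* does not c-command the anaphor → cannot bind it.
*Elena₄* does not c-command the anaphor → cannot bind it.
*Lucia₅* does not c-command the anaphor → cannot bind it.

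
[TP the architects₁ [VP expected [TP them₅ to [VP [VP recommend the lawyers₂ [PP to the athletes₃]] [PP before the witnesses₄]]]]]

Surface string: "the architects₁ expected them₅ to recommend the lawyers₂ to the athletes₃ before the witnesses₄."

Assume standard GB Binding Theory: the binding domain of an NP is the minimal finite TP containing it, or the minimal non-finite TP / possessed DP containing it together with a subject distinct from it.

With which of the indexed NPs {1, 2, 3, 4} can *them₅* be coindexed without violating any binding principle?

none

*them* is a pronoun, so Principle B applies: it must be free in its binding domain.
Binding domain of *them₅*: the matrix TP, whose subject is the architects₁.
*the architects₁* c-commands the pronoun within its binding domain → coindexation would violate Principle B.
*the lawyers₂*: the pronoun c-commands this R-expression → coindexation would violate Principle C on *the lawyers₂*.
*the athletes₃*: the pronoun c-commands this R-expression → coindexation would violate Principle C on *the athletes₃*.
*the witnesses₄*: the pronoun c-commands this R-expression → coindexation would violate Principle C on *the witnesses₄*.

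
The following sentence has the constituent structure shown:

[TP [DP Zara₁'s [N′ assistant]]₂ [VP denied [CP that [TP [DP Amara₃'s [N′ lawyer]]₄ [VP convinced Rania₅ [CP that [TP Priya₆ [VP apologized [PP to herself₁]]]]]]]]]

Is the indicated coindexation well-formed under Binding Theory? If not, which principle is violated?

Principle A

The two coindexed NPs are *Zara₁* and *herself₁*.
*herself₁* is an anaphor. Principle A requires it to be bound within its binding domain — the embedded TP, whose subject is Priya₆.
Within that domain it is c-commanded by *Priya₆*, which does not share its index.
*Zara₁* does not c-command the anaphor at all.
The anaphor is unbound in its domain → Principle A violation.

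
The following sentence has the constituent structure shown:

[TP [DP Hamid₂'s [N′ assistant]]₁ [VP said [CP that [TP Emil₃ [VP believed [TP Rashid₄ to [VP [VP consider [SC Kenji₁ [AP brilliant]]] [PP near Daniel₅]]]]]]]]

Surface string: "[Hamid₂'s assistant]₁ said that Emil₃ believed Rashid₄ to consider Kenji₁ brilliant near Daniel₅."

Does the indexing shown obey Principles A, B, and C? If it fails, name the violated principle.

The two coindexed NPs are *[Hamid₂'s assistant]₁* and *Kenji₁*.
*Kenji₁* is an R-expression. Principle C requires it to be free everywhere.
*[Hamid₂'s assistant]₁* c-commands it and carries the same index.
The R-expression is bound → Principle C violation.

Principle C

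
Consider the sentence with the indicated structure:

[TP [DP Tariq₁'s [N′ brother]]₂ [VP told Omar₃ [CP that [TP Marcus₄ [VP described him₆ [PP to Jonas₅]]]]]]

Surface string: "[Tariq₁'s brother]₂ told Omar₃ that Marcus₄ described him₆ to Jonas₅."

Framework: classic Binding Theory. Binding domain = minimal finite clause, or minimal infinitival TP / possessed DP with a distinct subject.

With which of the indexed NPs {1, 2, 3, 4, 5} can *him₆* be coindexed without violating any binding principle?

{1, 2, 3}

*him* is a pronoun, so Principle B applies: it must be free in its binding domain.
Binding domain of *him₆*: the embedded TP, whose subject is Marcus₄.
*Tariq₁* and the pronoun do not c-command one another → neither Principle B nor Principle C is at stake; coindexation permitted.
*[Tariq₁'s brother]₂* c-commands the pronoun but from outside its binding domain, and is not c-commanded by it → coindexation permitted.
*Omar₃* c-commands the pronoun but from outside its binding domain, and is not c-commanded by it → coindexation permitted.
*Marcus₄* c-commands the pronoun within its binding domain → coindexation would violate Principle B.
*Jonas₅*: the pronoun c-commands this R-expression → coindexation would violate Principle C on *Jonas₅*.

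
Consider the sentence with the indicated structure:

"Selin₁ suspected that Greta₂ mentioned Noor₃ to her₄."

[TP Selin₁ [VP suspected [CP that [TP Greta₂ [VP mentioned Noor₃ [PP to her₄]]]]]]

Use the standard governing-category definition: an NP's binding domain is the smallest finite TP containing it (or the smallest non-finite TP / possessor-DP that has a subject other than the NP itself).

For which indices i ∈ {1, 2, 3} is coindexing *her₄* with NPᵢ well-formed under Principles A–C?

{1}

*her* is a pronoun, so Principle B applies: it must be free in its binding domain.
Binding domain of *her₄*: the embedded TP, whose subject is Greta₂.
*Selin₁* c-commands the pronoun but from outside its binding domain, and is not c-commanded by it → coindexation permitted.
*Greta₂* c-commands the pronoun within its binding domain → coindexation would violate Principle B.
*Noor₃* c-commands the pronoun within its binding domain → coindexation would violate Principle B.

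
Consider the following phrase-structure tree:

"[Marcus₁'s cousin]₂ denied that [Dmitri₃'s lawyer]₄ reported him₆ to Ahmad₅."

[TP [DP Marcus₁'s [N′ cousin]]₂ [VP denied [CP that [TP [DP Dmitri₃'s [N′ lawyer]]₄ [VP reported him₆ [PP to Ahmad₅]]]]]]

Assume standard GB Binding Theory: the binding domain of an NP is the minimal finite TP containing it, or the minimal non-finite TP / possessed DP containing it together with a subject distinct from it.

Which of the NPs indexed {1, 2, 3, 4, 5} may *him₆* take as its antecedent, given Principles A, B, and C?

*him* is a pronoun, so Principle B applies: it must be free in its binding domain.
Binding domain of *him₆*: the embedded TP, whose subject is [Dmitri₃'s lawyer]₄.
*Marcus₁* and the pronoun do not c-command one another → neither Principle B nor Principle C is at stake; coindexation permitted.
*[Marcus₁'s cousin]₂* c-commands the pronoun but from outside its binding domain, and is not c-commanded by it → coindexation permitted.
*Dmitri₃* and the pronoun do not c-command one another → neither Principle B nor Principle C is at stake; coindexation permitted.
*[Dmitri₃'s lawyer]₄* c-commands the pronoun within its binding domain → coindexation would violate Principle B.
*Ahmad₅*: the pronoun c-commands this R-expression → coindexation would violate Principle C on *Ahmad₅*.

{1, 2, 3}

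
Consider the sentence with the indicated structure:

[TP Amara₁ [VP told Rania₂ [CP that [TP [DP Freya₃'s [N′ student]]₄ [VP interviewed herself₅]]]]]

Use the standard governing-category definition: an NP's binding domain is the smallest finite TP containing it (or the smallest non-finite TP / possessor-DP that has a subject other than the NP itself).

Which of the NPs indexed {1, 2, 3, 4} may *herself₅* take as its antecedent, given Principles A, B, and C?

*herself* is an anaphor, so Principle A applies: it must be bound in its binding domain.
Binding domain of *herself₅*: the embedded TP, whose subject is [Freya₃'s student]₄.
*Amara₁* c-commands the anaphor but is outside its binding domain → cannot satisfy Principle A.
*Rania₂* c-commands the anaphor but is outside its binding domain → cannot satisfy Principle A.
*Freya₃* does not c-command the anaphor → cannot bind it.
*[Freya₃'s student]₄* c-commands the anaphor within its binding domain → licit binder.

{4}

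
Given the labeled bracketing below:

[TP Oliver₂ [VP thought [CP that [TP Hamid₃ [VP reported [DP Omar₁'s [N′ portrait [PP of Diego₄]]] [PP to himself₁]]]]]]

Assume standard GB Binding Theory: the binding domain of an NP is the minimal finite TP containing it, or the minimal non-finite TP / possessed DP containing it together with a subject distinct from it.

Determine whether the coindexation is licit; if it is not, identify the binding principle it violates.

Principle A

The two coindexed NPs are *Omar₁* and *himself₁*.
*himself₁* is an anaphor. Principle A requires it to be bound within its binding domain — the embedded TP, whose subject is Hamid₃.
Within that domain it is c-commanded by *Hamid₃*, which does not share its index.
*Omar₁* does not c-command the anaphor at all.
The anaphor is unbound in its domain → Principle A violation.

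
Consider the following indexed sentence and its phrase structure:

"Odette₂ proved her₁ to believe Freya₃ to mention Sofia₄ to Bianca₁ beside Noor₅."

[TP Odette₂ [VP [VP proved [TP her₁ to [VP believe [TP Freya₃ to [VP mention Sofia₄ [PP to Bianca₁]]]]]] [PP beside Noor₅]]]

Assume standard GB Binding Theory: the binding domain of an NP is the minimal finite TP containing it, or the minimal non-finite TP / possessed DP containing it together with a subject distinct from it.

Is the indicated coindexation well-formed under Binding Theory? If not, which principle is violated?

Principle C

The two coindexed NPs are *her₁* and *Bianca₁*.
*Bianca₁* is an R-expression. Principle C requires it to be free everywhere.
*her₁* c-commands it and carries the same index.
The R-expression is bound → Principle C violation.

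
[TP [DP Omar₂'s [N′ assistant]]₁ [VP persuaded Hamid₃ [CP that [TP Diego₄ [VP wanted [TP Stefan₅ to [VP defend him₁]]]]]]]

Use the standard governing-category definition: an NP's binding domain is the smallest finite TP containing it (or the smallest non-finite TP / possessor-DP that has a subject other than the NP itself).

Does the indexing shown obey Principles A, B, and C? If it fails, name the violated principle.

The two coindexed NPs are *[Omar₂'s assistant]₁* and *him₁*.
*him₁* is a pronoun; its binding domain is the embedded TP, whose subject is Stefan₅. Within that domain it is c-commanded only by *Stefan₅*, which carries a different index — the pronoun is free locally, so Principle B holds.
*[Omar₂'s assistant]₁* is an R-expression; *him₁* does not c-command it, and no other NP shares its index, so Principle C is satisfied.
All principles are respected.

grammatical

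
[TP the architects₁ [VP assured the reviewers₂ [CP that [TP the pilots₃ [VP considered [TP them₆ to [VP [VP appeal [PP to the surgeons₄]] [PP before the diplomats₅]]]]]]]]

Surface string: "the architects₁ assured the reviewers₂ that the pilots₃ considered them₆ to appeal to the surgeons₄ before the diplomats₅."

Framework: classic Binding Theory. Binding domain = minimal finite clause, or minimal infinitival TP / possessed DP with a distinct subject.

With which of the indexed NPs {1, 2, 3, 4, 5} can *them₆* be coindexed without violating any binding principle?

{1, 2}

*them* is a pronoun, so Principle B applies: it must be free in its binding domain.
Binding domain of *them₆*: the embedded TP, whose subject is the pilots₃.
*the architects₁* c-commands the pronoun but from outside its binding domain, and is not c-commanded by it → coindexation permitted.
*the reviewers₂* c-commands the pronoun but from outside its binding domain, and is not c-commanded by it → coindexation permitted.
*the pilots₃* c-commands the pronoun within its binding domain → coindexation would violate Principle B.
*the surgeons₄*: the pronoun c-commands this R-expression → coindexation would violate Principle C on *the surgeons₄*.
*the diplomats₅*: the pronoun c-commands this R-expression → coindexation would violate Principle C on *the diplomats₅*.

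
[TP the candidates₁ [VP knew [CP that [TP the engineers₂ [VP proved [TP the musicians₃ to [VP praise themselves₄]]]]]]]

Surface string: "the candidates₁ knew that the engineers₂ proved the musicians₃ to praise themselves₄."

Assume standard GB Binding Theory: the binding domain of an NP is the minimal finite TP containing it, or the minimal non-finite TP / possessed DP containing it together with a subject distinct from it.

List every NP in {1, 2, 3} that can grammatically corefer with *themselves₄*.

{3}

*themselves* is an anaphor, so Principle A applies: it must be bound in its binding domain.
Binding domain of *themselves₄*: the embedded TP, whose subject is the musicians₃.
*the candidates₁* c-commands the anaphor but is outside its binding domain → cannot satisfy Principle A.
*the engineers₂* c-commands the anaphor but is outside its binding domain → cannot satisfy Principle A.
*the musicians₃* c-commands the anaphor within its binding domain → licit binder.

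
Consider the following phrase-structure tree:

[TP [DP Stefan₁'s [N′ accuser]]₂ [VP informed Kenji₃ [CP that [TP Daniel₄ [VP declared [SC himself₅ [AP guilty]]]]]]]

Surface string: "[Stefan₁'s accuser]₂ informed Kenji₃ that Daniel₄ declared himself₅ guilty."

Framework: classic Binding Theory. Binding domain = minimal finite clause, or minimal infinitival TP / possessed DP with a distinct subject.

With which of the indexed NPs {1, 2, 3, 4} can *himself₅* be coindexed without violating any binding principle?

*himself* is an anaphor, so Principle A applies: it must be bound in its binding domain.
Binding domain of *himself₅*: the embedded TP, whose subject is Daniel₄.
*Stefan₁* does not c-command the anaphor → cannot bind it.
*[Stefan₁'s accuser]₂* c-commands the anaphor but is outside its binding domain → cannot satisfy Principle A.
*Kenji₃* c-commands the anaphor but is outside its binding domain → cannot satisfy Principle A.
*Daniel₄* c-commands the anaphor within its binding domain → licit binder.

{4}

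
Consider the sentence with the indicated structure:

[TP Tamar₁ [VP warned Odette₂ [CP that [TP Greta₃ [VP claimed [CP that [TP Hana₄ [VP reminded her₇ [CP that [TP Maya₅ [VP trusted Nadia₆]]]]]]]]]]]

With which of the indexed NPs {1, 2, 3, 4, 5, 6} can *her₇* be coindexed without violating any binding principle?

*her* is a pronoun, so Principle B applies: it must be free in its binding domain.
Binding domain of *her₇*: the embedded TP, whose subject is Hana₄.
*Tamar₁* c-commands the pronoun but from outside its binding domain, and is not c-commanded by it → coindexation permitted.
*Odette₂* c-commands the pronoun but from outside its binding domain, and is not c-commanded by it → coindexation permitted.
*Greta₃* c-commands the pronoun but from outside its binding domain, and is not c-commanded by it → coindexation permitted.
*Hana₄* c-commands the pronoun within its binding domain → coindexation would violate Principle B.
*Maya₅*: the pronoun c-commands this R-expression → coindexation would violate Principle C on *Maya₅*.
*Nadia₆*: the pronoun c-commands this R-expression → coindexation would violate Principle C on *Nadia₆*.

{1, 2, 3}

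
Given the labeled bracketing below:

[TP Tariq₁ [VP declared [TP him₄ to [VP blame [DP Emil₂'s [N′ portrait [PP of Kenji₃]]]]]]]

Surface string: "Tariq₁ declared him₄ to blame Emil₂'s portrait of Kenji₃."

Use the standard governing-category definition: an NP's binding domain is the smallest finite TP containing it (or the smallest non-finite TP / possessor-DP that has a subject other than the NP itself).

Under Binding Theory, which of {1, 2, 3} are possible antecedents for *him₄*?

*him* is a pronoun, so Principle B applies: it must be free in its binding domain.
Binding domain of *him₄*: the matrix TP, whose subject is Tariq₁.
*Tariq₁* c-commands the pronoun within its binding domain → coindexation would violate Principle B.
*Emil₂*: the pronoun c-commands this R-expression → coindexation would violate Principle C on *Emil₂*.
*Kenji₃*: the pronoun c-commands this R-expression → coindexation would violate Principle C on *Kenji₃*.

none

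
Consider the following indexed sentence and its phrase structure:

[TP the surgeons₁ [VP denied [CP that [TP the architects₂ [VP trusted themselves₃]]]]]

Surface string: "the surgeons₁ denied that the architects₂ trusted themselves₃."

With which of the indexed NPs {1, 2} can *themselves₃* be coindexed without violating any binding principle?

*themselves* is an anaphor, so Principle A applies: it must be bound in its binding domain.
Binding domain of *themselves₃*: the embedded TP, whose subject is the architects₂.
*the surgeons₁* c-commands the anaphor but is outside its binding domain → cannot satisfy Principle A.
*the architects₂* c-commands the anaphor within its binding domain → licit binder.

{2}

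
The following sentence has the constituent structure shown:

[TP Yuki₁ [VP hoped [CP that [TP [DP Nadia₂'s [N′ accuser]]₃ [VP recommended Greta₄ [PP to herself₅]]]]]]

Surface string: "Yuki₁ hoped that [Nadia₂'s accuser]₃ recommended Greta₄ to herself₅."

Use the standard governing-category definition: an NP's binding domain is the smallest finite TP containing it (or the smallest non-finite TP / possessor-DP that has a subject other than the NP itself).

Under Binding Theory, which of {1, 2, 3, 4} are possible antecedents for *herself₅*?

*herself* is an anaphor, so Principle A applies: it must be bound in its binding domain.
Binding domain of *herself₅*: the embedded TP, whose subject is [Nadia₂'s accuser]₃.
*Yuki₁* c-commands the anaphor but is outside its binding domain → cannot satisfy Principle A.
*Nadia₂* does not c-command the anaphor → cannot bind it.
*[Nadia₂'s accuser]₃* c-commands the anaphor within its binding domain → licit binder.
*Greta₄* c-commands the anaphor within its binding domain → licit binder.

{3, 4}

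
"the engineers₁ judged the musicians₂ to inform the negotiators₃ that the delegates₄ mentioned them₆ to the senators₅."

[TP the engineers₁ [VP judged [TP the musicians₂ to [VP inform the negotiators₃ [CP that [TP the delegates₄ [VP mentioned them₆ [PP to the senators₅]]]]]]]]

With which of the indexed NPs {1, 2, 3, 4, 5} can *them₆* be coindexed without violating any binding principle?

{1, 2, 3}

*them* is a pronoun, so Principle B applies: it must be free in its binding domain.
Binding domain of *them₆*: the embedded TP, whose subject is the delegates₄.
*the engineers₁* c-commands the pronoun but from outside its binding domain, and is not c-commanded by it → coindexation permitted.
*the musicians₂* c-commands the pronoun but from outside its binding domain, and is not c-commanded by it → coindexation permitted.
*the negotiators₃* c-commands the pronoun but from outside its binding domain, and is not c-commanded by it → coindexation permitted.
*the delegates₄* c-commands the pronoun within its binding domain → coindexation would violate Principle B.
*the senators₅*: the pronoun c-commands this R-expression → coindexation would violate Principle C on *the senators₅*.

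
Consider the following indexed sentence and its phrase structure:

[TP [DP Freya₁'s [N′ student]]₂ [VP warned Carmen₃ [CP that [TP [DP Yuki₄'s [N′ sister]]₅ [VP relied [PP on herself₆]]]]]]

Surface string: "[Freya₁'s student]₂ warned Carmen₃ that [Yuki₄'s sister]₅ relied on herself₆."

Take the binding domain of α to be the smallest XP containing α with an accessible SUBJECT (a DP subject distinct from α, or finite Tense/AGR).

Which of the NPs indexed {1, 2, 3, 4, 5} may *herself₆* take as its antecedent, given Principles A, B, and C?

*herself* is an anaphor, so Principle A applies: it must be bound in its binding domain.
Binding domain of *herself₆*: the embedded TP, whose subject is [Yuki₄'s sister]₅.
*Freya₁* does not c-command the anaphor → cannot bind it.
*[Freya₁'s student]₂* c-commands the anaphor but is outside its binding domain → cannot satisfy Principle A.
*Carmen₃* c-commands the anaphor but is outside its binding domain → cannot satisfy Principle A.
*Yuki₄* does not c-command the anaphor → cannot bind it.
*[Yuki₄'s sister]₅* c-commands the anaphor within its binding domain → licit binder.

{5}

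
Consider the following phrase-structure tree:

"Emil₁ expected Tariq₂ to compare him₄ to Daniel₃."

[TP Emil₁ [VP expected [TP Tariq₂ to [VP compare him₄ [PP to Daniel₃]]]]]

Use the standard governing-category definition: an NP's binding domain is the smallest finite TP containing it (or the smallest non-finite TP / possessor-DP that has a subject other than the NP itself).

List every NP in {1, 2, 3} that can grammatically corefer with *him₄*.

{1}

*him* is a pronoun, so Principle B applies: it must be free in its binding domain.
Binding domain of *him₄*: the embedded TP, whose subject is Tariq₂.
*Emil₁* c-commands the pronoun but from outside its binding domain, and is not c-commanded by it → coindexation permitted.
*Tariq₂* c-commands the pronoun within its binding domain → coindexation would violate Principle B.
*Daniel₃*: the pronoun c-commands this R-expression → coindexation would violate Principle C on *Daniel₃*.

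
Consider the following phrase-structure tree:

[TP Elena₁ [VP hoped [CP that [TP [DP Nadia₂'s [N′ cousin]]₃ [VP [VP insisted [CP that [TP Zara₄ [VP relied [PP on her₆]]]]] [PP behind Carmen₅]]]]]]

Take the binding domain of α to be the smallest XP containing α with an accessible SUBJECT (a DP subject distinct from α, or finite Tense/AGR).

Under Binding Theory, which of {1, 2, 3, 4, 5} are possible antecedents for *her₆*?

*her* is a pronoun, so Principle B applies: it must be free in its binding domain.
Binding domain of *her₆*: the embedded TP, whose subject is Zara₄.
*Elena₁* c-commands the pronoun but from outside its binding domain, and is not c-commanded by it → coindexation permitted.
*Nadia₂* and the pronoun do not c-command one another → neither Principle B nor Principle C is at stake; coindexation permitted.
*[Nadia₂'s cousin]₃* c-commands the pronoun but from outside its binding domain, and is not c-commanded by it → coindexation permitted.
*Zara₄* c-commands the pronoun within its binding domain → coindexation would violate Principle B.
*Carmen₅* and the pronoun do not c-command one another → neither Principle B nor Principle C is at stake; coindexation permitted.

{1, 2, 3, 5}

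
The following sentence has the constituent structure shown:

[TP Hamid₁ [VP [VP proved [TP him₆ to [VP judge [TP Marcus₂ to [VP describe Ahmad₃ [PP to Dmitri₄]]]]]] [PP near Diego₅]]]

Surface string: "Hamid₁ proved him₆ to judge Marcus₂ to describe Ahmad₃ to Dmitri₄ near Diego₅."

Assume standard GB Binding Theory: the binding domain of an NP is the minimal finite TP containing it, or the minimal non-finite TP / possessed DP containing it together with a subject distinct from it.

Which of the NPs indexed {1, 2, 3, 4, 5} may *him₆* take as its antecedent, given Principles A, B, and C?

{5}

*him* is a pronoun, so Principle B applies: it must be free in its binding domain.
Binding domain of *him₆*: the matrix TP, whose subject is Hamid₁.
*Hamid₁* c-commands the pronoun within its binding domain → coindexation would violate Principle B.
*Marcus₂*: the pronoun c-commands this R-expression → coindexation would violate Principle C on *Marcus₂*.
*Ahmad₃*: the pronoun c-commands this R-expression → coindexation would violate Principle C on *Ahmad₃*.
*Dmitri₄*: the pronoun c-commands this R-expression → coindexation would violate Principle C on *Dmitri₄*.
*Diego₅* and the pronoun do not c-command one another → neither Principle B nor Principle C is at stake; coindexation permitted.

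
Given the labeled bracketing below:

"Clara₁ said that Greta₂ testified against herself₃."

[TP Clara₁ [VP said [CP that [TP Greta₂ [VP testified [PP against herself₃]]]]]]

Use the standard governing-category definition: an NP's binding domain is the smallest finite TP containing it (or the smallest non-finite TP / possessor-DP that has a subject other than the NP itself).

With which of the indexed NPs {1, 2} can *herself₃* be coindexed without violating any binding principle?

*herself* is an anaphor, so Principle A applies: it must be bound in its binding domain.
Binding domain of *herself₃*: the embedded TP, whose subject is Greta₂.
*Clara₁* c-commands the anaphor but is outside its binding domain → cannot satisfy Principle A.
*Greta₂* c-commands the anaphor within its binding domain → licit binder.

{2}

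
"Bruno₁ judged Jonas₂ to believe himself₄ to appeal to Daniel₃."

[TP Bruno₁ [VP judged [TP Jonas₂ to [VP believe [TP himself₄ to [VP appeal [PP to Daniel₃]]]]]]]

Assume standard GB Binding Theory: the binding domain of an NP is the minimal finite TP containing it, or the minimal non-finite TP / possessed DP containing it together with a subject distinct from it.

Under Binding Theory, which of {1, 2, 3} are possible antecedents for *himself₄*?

*himself* is an anaphor, so Principle A applies: it must be bound in its binding domain.
Binding domain of *himself₄*: the embedded TP, whose subject is Jonas₂.
*Bruno₁* c-commands the anaphor but is outside its binding domain → cannot satisfy Principle A.
*Jonas₂* c-commands the anaphor within its binding domain → licit binder.
*Daniel₃* does not c-command the anaphor → cannot bind it.

{2}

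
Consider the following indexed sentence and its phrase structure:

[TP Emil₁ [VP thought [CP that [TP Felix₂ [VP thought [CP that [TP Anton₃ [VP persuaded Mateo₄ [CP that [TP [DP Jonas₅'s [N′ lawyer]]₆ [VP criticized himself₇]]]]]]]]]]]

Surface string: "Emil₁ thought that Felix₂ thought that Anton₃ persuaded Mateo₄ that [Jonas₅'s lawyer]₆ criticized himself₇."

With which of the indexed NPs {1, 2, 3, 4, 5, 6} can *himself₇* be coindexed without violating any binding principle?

*himself* is an anaphor, so Principle A applies: it must be bound in its binding domain.
Binding domain of *himself₇*: the embedded TP, whose subject is [Jonas₅'s lawyer]₆.
*Emil₁* c-commands the anaphor but is outside its binding domain → cannot satisfy Principle A.
*Felix₂* c-commands the anaphor but is outside its binding domain → cannot satisfy Principle A.
*Anton₃* c-commands the anaphor but is outside its binding domain → cannot satisfy Principle A.
*Mateo₄* c-commands the anaphor but is outside its binding domain → cannot satisfy Principle A.
*Jonas₅* does not c-command the anaphor → cannot bind it.
*[Jonas₅'s lawyer]₆* c-commands the anaphor within its binding domain → licit binder.

{6}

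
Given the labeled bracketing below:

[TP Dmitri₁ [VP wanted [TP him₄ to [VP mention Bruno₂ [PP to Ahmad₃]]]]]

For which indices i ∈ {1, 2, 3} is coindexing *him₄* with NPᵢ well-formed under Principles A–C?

*him* is a pronoun, so Principle B applies: it must be free in its binding domain.
Binding domain of *him₄*: the matrix TP, whose subject is Dmitri₁.
*Dmitri₁* c-commands the pronoun within its binding domain → coindexation would violate Principle B.
*Bruno₂*: the pronoun c-commands this R-expression → coindexation would violate Principle C on *Bruno₂*.
*Ahmad₃*: the pronoun c-commands this R-expression → coindexation would violate Principle C on *Ahmad₃*.

none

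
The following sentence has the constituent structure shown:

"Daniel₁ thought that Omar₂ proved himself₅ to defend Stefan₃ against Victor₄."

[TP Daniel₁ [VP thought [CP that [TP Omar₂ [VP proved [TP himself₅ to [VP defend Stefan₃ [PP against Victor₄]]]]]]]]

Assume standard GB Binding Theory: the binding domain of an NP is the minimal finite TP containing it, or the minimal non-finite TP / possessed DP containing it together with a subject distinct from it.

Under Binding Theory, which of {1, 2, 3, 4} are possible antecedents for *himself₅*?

*himself* is an anaphor, so Principle A applies: it must be bound in its binding domain.
Binding domain of *himself₅*: the embedded TP, whose subject is Omar₂.
*Daniel₁* c-commands the anaphor but is outside its binding domain → cannot satisfy Principle A.
*Omar₂* c-commands the anaphor within its binding domain → licit binder.
*Stefan₃* does not c-command the anaphor → cannot bind it.
*Victor₄* does not c-command the anaphor → cannot bind it.

{2}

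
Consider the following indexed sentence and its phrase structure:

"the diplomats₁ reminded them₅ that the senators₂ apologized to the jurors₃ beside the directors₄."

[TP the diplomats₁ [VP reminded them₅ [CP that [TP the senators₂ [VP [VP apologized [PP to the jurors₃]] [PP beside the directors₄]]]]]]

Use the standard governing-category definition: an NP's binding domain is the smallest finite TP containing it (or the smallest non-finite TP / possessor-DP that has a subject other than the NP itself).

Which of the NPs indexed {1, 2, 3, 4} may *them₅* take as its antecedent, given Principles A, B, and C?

*them* is a pronoun, so Principle B applies: it must be free in its binding domain.
Binding domain of *them₅*: the matrix TP, whose subject is the diplomats₁.
*the diplomats₁* c-commands the pronoun within its binding domain → coindexation would violate Principle B.
*the senators₂*: the pronoun c-commands this R-expression → coindexation would violate Principle C on *the senators₂*.
*the jurors₃*: the pronoun c-commands this R-expression → coindexation would violate Principle C on *the jurors₃*.
*the directors₄*: the pronoun c-commands this R-expression → coindexation would violate Principle C on *the directors₄*.

none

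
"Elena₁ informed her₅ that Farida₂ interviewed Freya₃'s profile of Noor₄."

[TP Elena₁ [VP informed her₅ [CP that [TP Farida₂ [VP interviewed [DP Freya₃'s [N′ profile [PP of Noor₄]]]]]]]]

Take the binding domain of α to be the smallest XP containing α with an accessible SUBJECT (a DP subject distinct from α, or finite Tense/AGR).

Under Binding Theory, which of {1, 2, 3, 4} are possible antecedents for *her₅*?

*her* is a pronoun, so Principle B applies: it must be free in its binding domain.
Binding domain of *her₅*: the matrix TP, whose subject is Elena₁.
*Elena₁* c-commands the pronoun within its binding domain → coindexation would violate Principle B.
*Farida₂*: the pronoun c-commands this R-expression → coindexation would violate Principle C on *Farida₂*.
*Freya₃*: the pronoun c-commands this R-expression → coindexation would violate Principle C on *Freya₃*.
*Noor₄*: the pronoun c-commands this R-expression → coindexation would violate Principle C on *Noor₄*.

none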